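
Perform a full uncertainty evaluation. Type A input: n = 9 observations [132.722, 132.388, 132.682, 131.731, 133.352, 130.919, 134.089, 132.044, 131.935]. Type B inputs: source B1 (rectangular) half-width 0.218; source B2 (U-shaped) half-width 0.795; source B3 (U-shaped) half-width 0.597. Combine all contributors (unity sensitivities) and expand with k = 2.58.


mean = (132.722 + 132.388 + 132.682 + 131.731 + 133.352 + 130.919 + 134.089 + 132.044 + 131.935) / 9 = 132.4291111
s = sqrt(sum((x - mean)^2)/(n-1)) = 0.92996189
u_A = s / sqrt(n) = 0.92996189 / sqrt(9) = 0.3099873
u_B1 = 0.218 / sqrt(3) = 0.12586236
u_B2 = 0.795 / sqrt(2) = 0.56214989
u_B3 = 0.597 / sqrt(2) = 0.42214275
uc = sqrt(0.3099873^2 + 0.12586236^2 + 0.56214989^2 + 0.42214275^2) = 0.77855665
U = k * uc = 2.58 * 0.77855665
U = 2.0087

2.0087


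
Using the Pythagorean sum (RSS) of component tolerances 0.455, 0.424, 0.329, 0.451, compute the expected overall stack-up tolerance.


RSS = sqrt(0.455^2 + 0.424^2 + 0.329^2 + 0.451^2)
= sqrt(0.698443)
= 0.8357

0.8357


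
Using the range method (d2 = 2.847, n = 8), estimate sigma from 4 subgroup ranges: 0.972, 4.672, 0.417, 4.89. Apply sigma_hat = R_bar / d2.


R_bar = (0.972 + 4.672 + 0.417 + 4.89) / 4
R_bar = 10.951 / 4 = 2.73775
sigma_hat = R_bar / d2 = 2.73775 / 2.847 = 0.9616

0.9616


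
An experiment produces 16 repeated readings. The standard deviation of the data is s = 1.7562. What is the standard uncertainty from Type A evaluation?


u_A = s / sqrt(n)
u_A = 1.7562 / sqrt(16)
u_A = 1.7562 / 4
u_A = 0.4390

0.4390


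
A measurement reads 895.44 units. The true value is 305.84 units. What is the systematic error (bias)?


Systematic error = measured - true
= 895.44 - 305.84
= 589.6000

589.6000


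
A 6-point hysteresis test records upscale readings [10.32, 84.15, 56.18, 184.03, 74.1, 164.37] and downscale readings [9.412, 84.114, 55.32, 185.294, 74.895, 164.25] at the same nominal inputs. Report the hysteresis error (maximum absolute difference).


|10.32 - 9.412| = 0.9080
|84.15 - 84.114| = 0.0360
|56.18 - 55.32| = 0.8600
|184.03 - 185.294| = 1.2640
|74.1 - 74.895| = 0.7950
|164.37 - 164.25| = 0.1200
hysteresis = max(diffs) = 1.2640

1.2640


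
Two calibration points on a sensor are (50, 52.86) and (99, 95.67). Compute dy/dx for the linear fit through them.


slope = (y2 - y1) / (x2 - x1)
= (95.67 - 52.86) / (99 - 50)
= 42.8100 / 49
= 0.8737

0.8737


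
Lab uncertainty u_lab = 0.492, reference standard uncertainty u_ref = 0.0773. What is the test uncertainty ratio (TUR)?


TUR = u_lab / u_ref
= 0.492 / 0.0773
= 6.3648

6.3648


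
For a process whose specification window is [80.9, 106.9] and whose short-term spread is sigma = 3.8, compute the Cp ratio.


Cp = (USL - LSL) / (6 * sigma)
= (106.9 - 80.9) / (6 * 3.8)
= 26.0000 / 22.8000
= 1.1404

1.1404


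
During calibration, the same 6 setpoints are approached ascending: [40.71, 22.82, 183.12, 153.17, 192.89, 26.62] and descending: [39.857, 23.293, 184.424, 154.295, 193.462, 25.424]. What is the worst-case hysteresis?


|40.71 - 39.857| = 0.8530
|22.82 - 23.293| = 0.4730
|183.12 - 184.424| = 1.3040
|153.17 - 154.295| = 1.1250
|192.89 - 193.462| = 0.5720
|26.62 - 25.424| = 1.1960
hysteresis = max(diffs) = 1.3040

1.3040


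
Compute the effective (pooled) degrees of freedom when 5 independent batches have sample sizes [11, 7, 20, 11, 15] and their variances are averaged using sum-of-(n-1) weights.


nu = sum_i (n_i - 1)
nu = ((11 - 1) + (7 - 1) + (20 - 1) + (11 - 1) + (15 - 1))
nu = 10 + 6 + 19 + 10 + 14
nu = 59

59


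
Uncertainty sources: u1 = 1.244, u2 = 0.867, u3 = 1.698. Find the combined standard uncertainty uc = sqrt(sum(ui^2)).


uc = sqrt(1.244^2 + 0.867^2 + 1.698^2)
uc = sqrt(5.182429)
uc = 2.2765

2.2765


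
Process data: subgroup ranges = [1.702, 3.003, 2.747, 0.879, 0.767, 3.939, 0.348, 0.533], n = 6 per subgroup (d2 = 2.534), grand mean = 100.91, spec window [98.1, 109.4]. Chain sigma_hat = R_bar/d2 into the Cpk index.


R_bar = (1.702 + 3.003 + 2.747 + 0.879 + 0.767 + 3.939 + 0.348 + 0.533) / 8 = 1.73975
sigma = R_bar / d2 = 1.73975 / 2.534 = 0.68656275
Cp = (USL - LSL)/(6*sigma) = (109.4 - 98.1)/(6*0.68656275) = 2.7431
Cpu = (109.4 - 100.91)/(3*0.68656275) = 4.1220
Cpl = (100.91 - 98.1)/(3*0.68656275) = 1.3643
Cpk = min(Cpu, Cpl) = 1.3643

1.3643


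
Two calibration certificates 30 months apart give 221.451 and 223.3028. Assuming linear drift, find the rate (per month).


rate = (v2 - v1) / months
= (223.3028 - 221.451) / 30
= 1.8518 / 30
= 0.0617

0.0617


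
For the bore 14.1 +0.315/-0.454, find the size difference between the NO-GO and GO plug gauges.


GO = nominal - lower_tol (smallest hole = maximum material condition)
GO = 14.1 - 0.454 = 13.646
NO-GO = nominal + upper_tol (largest hole = least material condition)
NO-GO = 14.1 + 0.315 = 14.415
spread = NO-GO - GO = 14.415 - 13.646 = 0.7690

0.7690


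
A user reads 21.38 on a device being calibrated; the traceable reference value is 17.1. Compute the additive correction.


Correction = standard - reading
= 17.1 - 21.38
= -4.2800

-4.2800


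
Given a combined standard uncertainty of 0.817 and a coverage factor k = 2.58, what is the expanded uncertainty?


U = k * uc
U = 2.58 * 0.817
U = 2.1079

2.1079


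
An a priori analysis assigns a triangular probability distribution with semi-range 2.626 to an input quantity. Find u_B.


u_B = half_width / sqrt(6)
u_B = 2.626 / 2.4494897
u_B = 1.0721

1.0721


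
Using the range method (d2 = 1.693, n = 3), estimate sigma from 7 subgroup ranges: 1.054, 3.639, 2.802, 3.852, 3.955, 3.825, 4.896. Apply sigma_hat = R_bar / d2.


R_bar = (1.054 + 3.639 + 2.802 + 3.852 + 3.955 + 3.825 + 4.896) / 7
R_bar = 24.023 / 7 = 3.4318571
sigma_hat = R_bar / d2 = 3.4318571 / 1.693 = 2.0271

2.0271


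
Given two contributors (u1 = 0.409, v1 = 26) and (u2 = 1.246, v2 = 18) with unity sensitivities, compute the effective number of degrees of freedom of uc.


uc = sqrt(u1^2 + u2^2) = sqrt(0.409^2 + 1.246^2) = 1.3114103
v_eff = uc^4 / (u1^4/v1 + u2^4/v2)
= 1.3114103^4 / (0.409^4/26 + 1.246^4/18)
= 2.9577016 / 0.13498215
v_eff = 21.9118

21.9118


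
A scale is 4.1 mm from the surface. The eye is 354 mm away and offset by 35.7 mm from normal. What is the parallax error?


error = h * offset / d
= 4.1 * 35.7 / 354
= 0.4135

0.4135


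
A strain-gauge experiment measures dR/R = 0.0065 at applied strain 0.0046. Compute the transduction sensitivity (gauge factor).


GF = (dR/R) / epsilon
= 0.0065 / 0.0046
= 1.4130

1.4130


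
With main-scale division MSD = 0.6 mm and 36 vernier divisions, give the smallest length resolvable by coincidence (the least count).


LC = MSD / n_div
= 0.6 / 36
= 0.0167

0.0167


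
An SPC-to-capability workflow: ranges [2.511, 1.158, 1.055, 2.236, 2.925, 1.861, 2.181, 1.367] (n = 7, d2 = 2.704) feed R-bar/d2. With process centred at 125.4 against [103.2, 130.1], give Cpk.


R_bar = (2.511 + 1.158 + 1.055 + 2.236 + 2.925 + 1.861 + 2.181 + 1.367) / 8 = 1.91175
sigma = R_bar / d2 = 1.91175 / 2.704 = 0.70700814
Cp = (USL - LSL)/(6*sigma) = (130.1 - 103.2)/(6*0.70700814) = 6.3413
Cpu = (130.1 - 125.4)/(3*0.70700814) = 2.2159
Cpl = (125.4 - 103.2)/(3*0.70700814) = 10.4666
Cpk = min(Cpu, Cpl) = 2.2159

2.2159


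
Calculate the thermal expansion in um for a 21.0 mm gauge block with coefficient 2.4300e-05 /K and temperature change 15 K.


dL = L * alpha * dT
= 21.0 * 2.4300e-05 * 15
= 0.0076545 mm
dL_um = 0.0076545 * 1000 = 7.6545 um

7.6545


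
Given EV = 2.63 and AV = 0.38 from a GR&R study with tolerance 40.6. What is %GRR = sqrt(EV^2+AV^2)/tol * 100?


GRR = sqrt(EV^2 + AV^2) = sqrt(2.63^2 + 0.38^2) = 2.6573107
%GRR = GRR / tol * 100 = 2.6573107 / 40.6 * 100
%GRR = 6.5451

6.5451


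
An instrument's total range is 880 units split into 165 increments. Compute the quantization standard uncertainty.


resolution = range / divisions
resolution = 880 / 165 = 5.3333333
u_res = resolution / (2*sqrt(3))
u_res = 5.3333333 / 3.4641016
u_res = 1.5396

1.5396


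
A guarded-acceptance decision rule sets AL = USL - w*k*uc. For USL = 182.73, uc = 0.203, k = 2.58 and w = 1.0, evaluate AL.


U = k * uc = 2.58 * 0.203 = 0.52374
guard band g = w * U = 1.0 * 0.52374 = 0.52374
AL = USL - g = 182.73 - 0.52374
AL = 182.2063

182.2063


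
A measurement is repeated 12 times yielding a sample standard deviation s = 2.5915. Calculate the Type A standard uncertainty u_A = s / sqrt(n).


u_A = s / sqrt(n)
u_A = 2.5915 / sqrt(12)
u_A = 2.5915 / 3.4641016
u_A = 0.7481

0.7481


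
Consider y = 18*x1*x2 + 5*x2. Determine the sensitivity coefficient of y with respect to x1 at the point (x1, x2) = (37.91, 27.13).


y = 18*x1*x2 + 5*x2
dy/dx1 = 18*x2
Evaluate at x2 = 27.13: c1 = 18 * 27.13
c1 = 488.3400

488.3400


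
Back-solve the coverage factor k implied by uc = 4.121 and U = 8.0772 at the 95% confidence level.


k = U / uc
k = 8.0772 / 4.121
k = 1.96

1.96


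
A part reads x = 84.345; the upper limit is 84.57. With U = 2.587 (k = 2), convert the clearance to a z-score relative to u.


u = U / k = 2.587 / 2 = 1.2935
margin = |USL - x| = |84.57 - 84.345| = 0.225
z = margin / u = 0.225 / 1.2935
z = 0.1739

0.1739


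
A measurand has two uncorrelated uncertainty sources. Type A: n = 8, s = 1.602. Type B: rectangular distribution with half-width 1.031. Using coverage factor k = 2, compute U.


u_A = s / sqrt(n) = 1.602 / sqrt(8) = 0.56639253
u_B = half_width / sqrt(3) = 1.031 / sqrt(3) = 0.59524813
uc = sqrt(u_A^2 + u_B^2) = sqrt(0.56639253^2 + 0.59524813^2) = 0.82165737
U = k * uc = 2 * 0.82165737
U = 1.6433

1.6433


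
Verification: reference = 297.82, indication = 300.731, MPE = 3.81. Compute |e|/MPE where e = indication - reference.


e = indication - reference = 300.731 - 297.82 = 2.9110
|e| = 2.9110
ratio = |e| / MPE = 2.9110 / 3.81
ratio = 0.7640

0.7640


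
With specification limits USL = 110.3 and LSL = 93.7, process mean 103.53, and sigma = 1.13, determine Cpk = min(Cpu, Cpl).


Cpu = (USL - mean) / (3*sigma) = (110.3 - 103.53) / (3*1.13) = 1.9971
Cpl = (mean - LSL) / (3*sigma) = (103.53 - 93.7) / (3*1.13) = 2.8997
Cpk = min(Cpu, Cpl) = 1.9971

1.9971


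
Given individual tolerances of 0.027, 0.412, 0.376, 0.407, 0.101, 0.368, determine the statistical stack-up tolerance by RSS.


RSS = sqrt(0.027^2 + 0.412^2 + 0.376^2 + 0.407^2 + 0.101^2 + 0.368^2)
= sqrt(0.623123)
= 0.7894

0.7894


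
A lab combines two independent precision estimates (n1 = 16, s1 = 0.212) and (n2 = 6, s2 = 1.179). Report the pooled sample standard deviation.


s_p = sqrt(((n1-1)*s1^2 + (n2-1)*s2^2) / (n1+n2-2))
numerator = (16-1)*0.212^2 + (6-1)*1.179^2 = 0.67416 + 6.950205 = 7.624365
denominator = 16 + 6 - 2 = 20
s_p^2 = 7.624365 / 20 = 0.38121825
s_p = sqrt(0.38121825) = 0.6174

0.6174


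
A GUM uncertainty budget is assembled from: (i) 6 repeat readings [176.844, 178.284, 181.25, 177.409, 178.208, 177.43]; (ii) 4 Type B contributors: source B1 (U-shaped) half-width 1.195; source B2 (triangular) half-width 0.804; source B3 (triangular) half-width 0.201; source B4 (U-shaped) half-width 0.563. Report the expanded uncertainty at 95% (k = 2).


mean = (176.844 + 178.284 + 181.25 + 177.409 + 178.208 + 177.43) / 6 = 178.2375
s = sqrt(sum((x - mean)^2)/(n-1)) = 1.5721641
u_A = s / sqrt(n) = 1.5721641 / sqrt(6) = 0.64183331
u_B1 = 1.195 / sqrt(2) = 0.8449926
u_B2 = 0.804 / sqrt(6) = 0.32823163
u_B3 = 0.201 / sqrt(6) = 0.082057906
u_B4 = 0.563 / sqrt(2) = 0.39810112
uc = sqrt(0.64183331^2 + 0.8449926^2 + 0.32823163^2 + 0.082057906^2 + 0.39810112^2) = 1.182758
U = k * uc = 2 * 1.182758
U = 2.3655

2.3655


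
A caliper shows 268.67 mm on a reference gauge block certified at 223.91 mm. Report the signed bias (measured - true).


Systematic error = measured - true
= 268.67 - 223.91
= 44.7600

44.7600


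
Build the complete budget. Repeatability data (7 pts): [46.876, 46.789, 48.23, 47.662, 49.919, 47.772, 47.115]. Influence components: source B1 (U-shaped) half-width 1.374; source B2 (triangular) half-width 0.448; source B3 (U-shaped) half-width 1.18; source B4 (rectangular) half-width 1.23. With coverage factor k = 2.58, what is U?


mean = (46.876 + 46.789 + 48.23 + 47.662 + 49.919 + 47.772 + 47.115) / 7 = 47.76614286
s = sqrt(sum((x - mean)^2)/(n-1)) = 1.0825885
u_A = s / sqrt(n) = 1.0825885 / sqrt(7) = 0.40917999
u_B1 = 1.374 / sqrt(2) = 0.97156472
u_B2 = 0.448 / sqrt(6) = 0.18289523
u_B3 = 1.18 / sqrt(2) = 0.834386
u_B4 = 1.23 / sqrt(3) = 0.71014083
uc = sqrt(0.40917999^2 + 0.97156472^2 + 0.18289523^2 + 0.834386^2 + 0.71014083^2) = 1.5314428
U = k * uc = 2.58 * 1.5314428
U = 3.9511

3.9511


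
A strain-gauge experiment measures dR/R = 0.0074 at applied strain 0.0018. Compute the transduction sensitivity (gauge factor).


GF = (dR/R) / epsilon
= 0.0074 / 0.0018
= 4.1111

4.1111


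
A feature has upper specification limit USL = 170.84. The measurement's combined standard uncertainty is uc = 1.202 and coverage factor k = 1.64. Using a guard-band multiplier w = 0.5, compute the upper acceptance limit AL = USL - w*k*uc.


U = k * uc = 1.64 * 1.202 = 1.97128
guard band g = w * U = 0.5 * 1.97128 = 0.98564
AL = USL - g = 170.84 - 0.98564
AL = 169.8544

169.8544


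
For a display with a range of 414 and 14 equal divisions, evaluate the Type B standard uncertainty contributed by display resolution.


resolution = range / divisions
resolution = 414 / 14 = 29.571429
u_res = resolution / (2*sqrt(3))
u_res = 29.571429 / 3.4641016
u_res = 8.5365

8.5365


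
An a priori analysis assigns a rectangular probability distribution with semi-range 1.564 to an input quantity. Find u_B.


u_B = half_width / sqrt(3)
u_B = 1.564 / 1.7320508
u_B = 0.9030

0.9030


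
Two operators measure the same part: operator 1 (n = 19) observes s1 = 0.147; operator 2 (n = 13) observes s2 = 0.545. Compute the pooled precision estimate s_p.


s_p = sqrt(((n1-1)*s1^2 + (n2-1)*s2^2) / (n1+n2-2))
numerator = (19-1)*0.147^2 + (13-1)*0.545^2 = 0.388962 + 3.5643 = 3.953262
denominator = 19 + 13 - 2 = 30
s_p^2 = 3.953262 / 30 = 0.1317754
s_p = sqrt(0.1317754) = 0.3630

0.3630


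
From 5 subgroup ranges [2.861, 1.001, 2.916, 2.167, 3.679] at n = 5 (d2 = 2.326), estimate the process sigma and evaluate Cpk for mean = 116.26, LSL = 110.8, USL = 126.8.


R_bar = (2.861 + 1.001 + 2.916 + 2.167 + 3.679) / 5 = 2.5248
sigma = R_bar / d2 = 2.5248 / 2.326 = 1.0854686
Cp = (USL - LSL)/(6*sigma) = (126.8 - 110.8)/(6*1.0854686) = 2.4567
Cpu = (126.8 - 116.26)/(3*1.0854686) = 3.2367
Cpl = (116.26 - 110.8)/(3*1.0854686) = 1.6767
Cpk = min(Cpu, Cpl) = 1.6767

1.6767


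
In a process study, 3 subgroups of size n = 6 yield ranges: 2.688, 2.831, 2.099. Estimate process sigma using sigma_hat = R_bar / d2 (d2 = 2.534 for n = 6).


R_bar = (2.688 + 2.831 + 2.099) / 3
R_bar = 7.618 / 3 = 2.5393333
sigma_hat = R_bar / d2 = 2.5393333 / 2.534 = 1.0021

1.0021


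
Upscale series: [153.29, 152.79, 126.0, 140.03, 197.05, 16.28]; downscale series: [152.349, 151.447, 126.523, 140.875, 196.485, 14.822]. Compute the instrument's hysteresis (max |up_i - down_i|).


|153.29 - 152.349| = 0.9410
|152.79 - 151.447| = 1.3430
|126.0 - 126.523| = 0.5230
|140.03 - 140.875| = 0.8450
|197.05 - 196.485| = 0.5650
|16.28 - 14.822| = 1.4580
hysteresis = max(diffs) = 1.4580

1.4580


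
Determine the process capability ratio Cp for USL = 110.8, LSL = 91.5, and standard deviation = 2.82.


Cp = (USL - LSL) / (6 * sigma)
= (110.8 - 91.5) / (6 * 2.82)
= 19.3000 / 16.9200
= 1.1407

1.1407


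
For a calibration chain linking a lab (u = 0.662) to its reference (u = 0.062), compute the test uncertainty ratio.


TUR = u_lab / u_ref
= 0.662 / 0.062
= 10.6774

10.6774


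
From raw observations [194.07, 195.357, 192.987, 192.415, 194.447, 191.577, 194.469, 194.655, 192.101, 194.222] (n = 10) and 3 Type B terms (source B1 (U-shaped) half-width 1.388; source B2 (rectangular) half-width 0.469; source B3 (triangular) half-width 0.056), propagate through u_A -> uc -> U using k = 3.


mean = (194.07 + 195.357 + 192.987 + 192.415 + 194.447 + 191.577 + 194.469 + 194.655 + 192.101 + 194.222) / 10 = 193.63
s = sqrt(sum((x - mean)^2)/(n-1)) = 1.2645136
u_A = s / sqrt(n) = 1.2645136 / sqrt(10) = 0.39987431
u_B1 = 1.388 / sqrt(2) = 0.98146421
u_B2 = 0.469 / sqrt(3) = 0.27077728
u_B3 = 0.056 / sqrt(6) = 0.022861904
uc = sqrt(0.39987431^2 + 0.98146421^2 + 0.27077728^2 + 0.022861904^2) = 1.0940816
U = k * uc = 3 * 1.0940816
U = 3.2822

3.2822


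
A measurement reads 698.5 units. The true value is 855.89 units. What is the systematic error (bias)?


Systematic error = measured - true
= 698.5 - 855.89
= -157.3900

-157.3900


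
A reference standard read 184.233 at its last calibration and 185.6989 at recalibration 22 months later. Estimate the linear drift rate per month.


rate = (v2 - v1) / months
= (185.6989 - 184.233) / 22
= 1.4659 / 22
= 0.0666

0.0666


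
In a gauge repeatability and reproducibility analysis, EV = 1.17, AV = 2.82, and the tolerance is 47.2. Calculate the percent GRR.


GRR = sqrt(EV^2 + AV^2) = sqrt(1.17^2 + 2.82^2) = 3.0530804
%GRR = GRR / tol * 100 = 3.0530804 / 47.2 * 100
%GRR = 6.4684

6.4684


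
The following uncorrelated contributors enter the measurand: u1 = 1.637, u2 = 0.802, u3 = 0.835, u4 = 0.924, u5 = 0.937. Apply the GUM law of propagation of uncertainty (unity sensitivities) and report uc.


uc = sqrt(1.637^2 + 0.802^2 + 0.835^2 + 0.924^2 + 0.937^2)
uc = sqrt(5.751943)
uc = 2.3983

2.3983


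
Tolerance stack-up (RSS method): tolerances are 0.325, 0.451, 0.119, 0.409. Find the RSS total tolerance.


RSS = sqrt(0.325^2 + 0.451^2 + 0.119^2 + 0.409^2)
= sqrt(0.490468)
= 0.7003

0.7003


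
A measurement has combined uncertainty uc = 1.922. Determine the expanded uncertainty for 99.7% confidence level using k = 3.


U = k * uc
U = 3 * 1.922
U = 5.7660

5.7660


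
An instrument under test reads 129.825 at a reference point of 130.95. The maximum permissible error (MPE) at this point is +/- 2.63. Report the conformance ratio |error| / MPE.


e = indication - reference = 129.825 - 130.95 = -1.1250
|e| = 1.1250
ratio = |e| / MPE = 1.1250 / 2.63
ratio = 0.4278

0.4278


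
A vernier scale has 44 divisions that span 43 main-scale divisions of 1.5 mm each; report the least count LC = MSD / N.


LC = MSD / n_div
= 1.5 / 44
= 0.0341

0.0341


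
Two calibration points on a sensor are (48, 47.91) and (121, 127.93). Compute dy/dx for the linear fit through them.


slope = (y2 - y1) / (x2 - x1)
= (127.93 - 47.91) / (121 - 48)
= 80.0200 / 73
= 1.0962

1.0962


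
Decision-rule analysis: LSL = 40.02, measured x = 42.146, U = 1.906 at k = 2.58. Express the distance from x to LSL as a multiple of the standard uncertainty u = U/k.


u = U / k = 1.906 / 2.58 = 0.73875969
margin = |LSL - x| = |40.02 - 42.146| = 2.126
z = margin / u = 2.126 / 0.73875969
z = 2.8778

2.8778


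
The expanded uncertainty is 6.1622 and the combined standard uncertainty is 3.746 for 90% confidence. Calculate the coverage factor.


k = U / uc
k = 6.1622 / 3.746
k = 1.645

1.645


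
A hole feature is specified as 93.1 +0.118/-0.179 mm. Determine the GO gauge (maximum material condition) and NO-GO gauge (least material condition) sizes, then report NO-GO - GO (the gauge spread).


GO = nominal - lower_tol (smallest hole = maximum material condition)
GO = 93.1 - 0.179 = 92.921
NO-GO = nominal + upper_tol (largest hole = least material condition)
NO-GO = 93.1 + 0.118 = 93.218
spread = NO-GO - GO = 93.218 - 92.921 = 0.2970

0.2970


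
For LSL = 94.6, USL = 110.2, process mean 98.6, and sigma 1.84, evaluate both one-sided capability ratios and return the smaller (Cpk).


Cpu = (USL - mean) / (3*sigma) = (110.2 - 98.6) / (3*1.84) = 2.1014
Cpl = (mean - LSL) / (3*sigma) = (98.6 - 94.6) / (3*1.84) = 0.7246
Cpk = min(Cpu, Cpl) = 0.7246

0.7246


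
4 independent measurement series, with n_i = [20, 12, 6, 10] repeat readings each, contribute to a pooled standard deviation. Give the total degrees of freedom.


nu = sum_i (n_i - 1)
nu = ((20 - 1) + (12 - 1) + (6 - 1) + (10 - 1))
nu = 19 + 11 + 5 + 9
nu = 44

44


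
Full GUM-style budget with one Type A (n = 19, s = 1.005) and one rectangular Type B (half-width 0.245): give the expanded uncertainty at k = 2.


u_A = s / sqrt(n) = 1.005 / sqrt(19) = 0.23056281
u_B = half_width / sqrt(3) = 0.245 / sqrt(3) = 0.14145082
uc = sqrt(u_A^2 + u_B^2) = sqrt(0.23056281^2 + 0.14145082^2) = 0.270495
U = k * uc = 2 * 0.270495
U = 0.5410

0.5410


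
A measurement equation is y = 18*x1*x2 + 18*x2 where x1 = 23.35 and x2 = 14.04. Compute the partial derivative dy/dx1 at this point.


y = 18*x1*x2 + 18*x2
dy/dx1 = 18*x2
Evaluate at x2 = 14.04: c1 = 18 * 14.04
c1 = 252.7200

252.7200


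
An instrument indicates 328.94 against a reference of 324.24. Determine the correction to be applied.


Correction = standard - reading
= 324.24 - 328.94
= -4.7000

-4.7000


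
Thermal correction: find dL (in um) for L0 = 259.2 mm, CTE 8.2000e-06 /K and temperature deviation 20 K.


dL = L * alpha * dT
= 259.2 * 8.2000e-06 * 20
= 0.0425088 mm
dL_um = 0.0425088 * 1000 = 42.5088 um

42.5088


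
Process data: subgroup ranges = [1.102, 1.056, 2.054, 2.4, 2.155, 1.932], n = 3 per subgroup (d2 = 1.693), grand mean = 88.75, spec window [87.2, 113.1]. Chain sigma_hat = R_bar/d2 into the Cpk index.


R_bar = (1.102 + 1.056 + 2.054 + 2.4 + 2.155 + 1.932) / 6 = 1.7831667
sigma = R_bar / d2 = 1.7831667 / 1.693 = 1.0532585
Cp = (USL - LSL)/(6*sigma) = (113.1 - 87.2)/(6*1.0532585) = 4.0984
Cpu = (113.1 - 88.75)/(3*1.0532585) = 7.7062
Cpl = (88.75 - 87.2)/(3*1.0532585) = 0.4905
Cpk = min(Cpu, Cpl) = 0.4905

0.4905


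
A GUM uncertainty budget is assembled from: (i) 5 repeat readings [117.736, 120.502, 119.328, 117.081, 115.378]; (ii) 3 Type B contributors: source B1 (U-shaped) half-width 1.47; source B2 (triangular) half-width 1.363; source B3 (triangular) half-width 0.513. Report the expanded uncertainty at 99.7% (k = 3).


mean = (117.736 + 120.502 + 119.328 + 117.081 + 115.378) / 5 = 118.005
s = sqrt(sum((x - mean)^2)/(n-1)) = 1.9882533
u_A = s / sqrt(n) = 1.9882533 / sqrt(5) = 0.88917391
u_B1 = 1.47 / sqrt(2) = 1.039447
u_B2 = 1.363 / sqrt(6) = 0.55644242
u_B3 = 0.513 / sqrt(6) = 0.20943137
uc = sqrt(0.88917391^2 + 1.039447^2 + 0.55644242^2 + 0.20943137^2) = 1.4914992
U = k * uc = 3 * 1.4914992
U = 4.4745

4.4745


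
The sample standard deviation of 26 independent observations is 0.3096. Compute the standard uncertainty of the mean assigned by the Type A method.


u_A = s / sqrt(n)
u_A = 0.3096 / sqrt(26)
u_A = 0.3096 / 5.0990195
u_A = 0.0607

0.0607


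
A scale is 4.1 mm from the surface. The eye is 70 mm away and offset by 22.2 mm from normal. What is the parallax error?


error = h * offset / d
= 4.1 * 22.2 / 70
= 1.3003

1.3003


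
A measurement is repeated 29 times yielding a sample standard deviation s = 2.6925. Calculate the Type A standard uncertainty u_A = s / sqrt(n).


u_A = s / sqrt(n)
u_A = 2.6925 / sqrt(29)
u_A = 2.6925 / 5.3851648
u_A = 0.5000

0.5000


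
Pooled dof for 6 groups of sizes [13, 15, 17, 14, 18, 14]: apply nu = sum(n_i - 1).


nu = sum_i (n_i - 1)
nu = ((13 - 1) + (15 - 1) + (17 - 1) + (14 - 1) + (18 - 1) + (14 - 1))
nu = 12 + 14 + 16 + 13 + 17 + 13
nu = 85

85


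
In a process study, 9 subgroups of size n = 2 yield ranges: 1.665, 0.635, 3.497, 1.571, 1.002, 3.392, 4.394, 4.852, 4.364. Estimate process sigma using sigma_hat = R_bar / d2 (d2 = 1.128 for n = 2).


R_bar = (1.665 + 0.635 + 3.497 + 1.571 + 1.002 + 3.392 + 4.394 + 4.852 + 4.364) / 9
R_bar = 25.372 / 9 = 2.8191111
sigma_hat = R_bar / d2 = 2.8191111 / 1.128 = 2.4992

2.4992


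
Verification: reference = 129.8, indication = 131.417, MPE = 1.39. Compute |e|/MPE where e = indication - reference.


e = indication - reference = 131.417 - 129.8 = 1.6170
|e| = 1.6170
ratio = |e| / MPE = 1.6170 / 1.39
ratio = 1.1633

1.1633


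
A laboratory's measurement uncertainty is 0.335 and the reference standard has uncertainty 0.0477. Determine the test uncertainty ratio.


TUR = u_lab / u_ref
= 0.335 / 0.0477
= 7.0231

7.0231


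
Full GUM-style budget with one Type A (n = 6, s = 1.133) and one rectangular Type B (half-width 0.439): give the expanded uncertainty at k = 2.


u_A = s / sqrt(n) = 1.133 / sqrt(6) = 0.46254531
u_B = half_width / sqrt(3) = 0.439 / sqrt(3) = 0.25345677
uc = sqrt(u_A^2 + u_B^2) = sqrt(0.46254531^2 + 0.25345677^2) = 0.52743578
U = k * uc = 2 * 0.52743578
U = 1.0549

1.0549


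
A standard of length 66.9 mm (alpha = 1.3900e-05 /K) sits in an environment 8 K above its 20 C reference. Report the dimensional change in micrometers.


dL = L * alpha * dT
= 66.9 * 1.3900e-05 * 8
= 0.0074393 mm
dL_um = 0.0074393 * 1000 = 7.4393 um

7.4393


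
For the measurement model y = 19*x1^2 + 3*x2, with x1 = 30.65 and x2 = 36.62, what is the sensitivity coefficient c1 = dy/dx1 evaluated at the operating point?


y = 19*x1^2 + 3*x2
dy/dx1 = 2*19*x1
Evaluate at x1 = 30.65: c1 = 38 * 30.65
c1 = 1164.7000

1164.7000


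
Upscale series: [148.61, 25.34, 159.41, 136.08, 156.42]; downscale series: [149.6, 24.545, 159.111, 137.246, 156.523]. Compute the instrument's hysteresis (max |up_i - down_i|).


|148.61 - 149.6| = 0.9900
|25.34 - 24.545| = 0.7950
|159.41 - 159.111| = 0.2990
|136.08 - 137.246| = 1.1660
|156.42 - 156.523| = 0.1030
hysteresis = max(diffs) = 1.1660

1.1660


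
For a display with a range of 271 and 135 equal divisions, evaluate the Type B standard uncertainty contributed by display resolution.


resolution = range / divisions
resolution = 271 / 135 = 2.0074074
u_res = resolution / (2*sqrt(3))
u_res = 2.0074074 / 3.4641016
u_res = 0.5795

0.5795


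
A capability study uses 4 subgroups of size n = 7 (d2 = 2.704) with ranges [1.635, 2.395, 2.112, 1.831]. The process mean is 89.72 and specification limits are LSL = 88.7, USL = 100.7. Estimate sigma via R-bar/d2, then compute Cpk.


R_bar = (1.635 + 2.395 + 2.112 + 1.831) / 4 = 1.99325
sigma = R_bar / d2 = 1.99325 / 2.704 = 0.73714867
Cp = (USL - LSL)/(6*sigma) = (100.7 - 88.7)/(6*0.73714867) = 2.7132
Cpu = (100.7 - 89.72)/(3*0.73714867) = 4.9651
Cpl = (89.72 - 88.7)/(3*0.73714867) = 0.4612
Cpk = min(Cpu, Cpl) = 0.4612

0.4612


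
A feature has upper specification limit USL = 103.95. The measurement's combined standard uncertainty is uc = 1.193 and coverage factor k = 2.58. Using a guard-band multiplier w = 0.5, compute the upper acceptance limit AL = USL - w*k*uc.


U = k * uc = 2.58 * 1.193 = 3.07794
guard band g = w * U = 0.5 * 3.07794 = 1.53897
AL = USL - g = 103.95 - 1.53897
AL = 102.4110

102.4110


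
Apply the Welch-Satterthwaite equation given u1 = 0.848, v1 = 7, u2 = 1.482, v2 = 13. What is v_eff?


uc = sqrt(u1^2 + u2^2) = sqrt(0.848^2 + 1.482^2) = 1.7074624
v_eff = uc^4 / (u1^4/v1 + u2^4/v2)
= 1.7074624^4 / (0.848^4/7 + 1.482^4/13)
= 8.4997195 / 0.44493748
v_eff = 19.1032

19.1032


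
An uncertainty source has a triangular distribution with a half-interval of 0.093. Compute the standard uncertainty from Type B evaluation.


u_B = half_width / sqrt(6)
u_B = 0.093 / 2.4494897
u_B = 0.0380

0.0380


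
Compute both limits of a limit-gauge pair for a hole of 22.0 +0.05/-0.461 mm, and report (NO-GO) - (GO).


GO = nominal - lower_tol (smallest hole = maximum material condition)
GO = 22.0 - 0.461 = 21.539
NO-GO = nominal + upper_tol (largest hole = least material condition)
NO-GO = 22.0 + 0.05 = 22.05
spread = NO-GO - GO = 22.05 - 21.539 = 0.5110

0.5110


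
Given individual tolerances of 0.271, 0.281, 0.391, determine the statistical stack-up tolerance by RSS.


RSS = sqrt(0.271^2 + 0.281^2 + 0.391^2)
= sqrt(0.305283)
= 0.5525

0.5525


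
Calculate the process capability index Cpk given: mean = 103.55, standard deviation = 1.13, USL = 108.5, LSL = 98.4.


Cpu = (USL - mean) / (3*sigma) = (108.5 - 103.55) / (3*1.13) = 1.4602
Cpl = (mean - LSL) / (3*sigma) = (103.55 - 98.4) / (3*1.13) = 1.5192
Cpk = min(Cpu, Cpl) = 1.4602

1.4602


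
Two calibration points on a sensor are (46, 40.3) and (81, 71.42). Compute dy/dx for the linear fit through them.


slope = (y2 - y1) / (x2 - x1)
= (71.42 - 40.3) / (81 - 46)
= 31.1200 / 35
= 0.8891

0.8891


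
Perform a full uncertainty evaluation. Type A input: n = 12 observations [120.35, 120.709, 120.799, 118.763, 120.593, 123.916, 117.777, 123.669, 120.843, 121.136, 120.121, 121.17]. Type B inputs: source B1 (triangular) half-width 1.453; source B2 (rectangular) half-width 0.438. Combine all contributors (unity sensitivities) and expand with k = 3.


mean = (120.35 + 120.709 + 120.799 + 118.763 + 120.593 + 123.916 + 117.777 + 123.669 + 120.843 + 121.136 + 120.121 + 121.17) / 12 = 120.8205
s = sqrt(sum((x - mean)^2)/(n-1)) = 1.7106561
u_A = s / sqrt(n) = 1.7106561 / sqrt(12) = 0.49382388
u_B1 = 1.453 / sqrt(6) = 0.59318477
u_B2 = 0.438 / sqrt(3) = 0.25287942
uc = sqrt(0.49382388^2 + 0.59318477^2 + 0.25287942^2) = 0.81220576
U = k * uc = 3 * 0.81220576
U = 2.4366

2.4366


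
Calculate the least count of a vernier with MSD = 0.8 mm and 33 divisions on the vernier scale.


LC = MSD / n_div
= 0.8 / 33
= 0.0242

0.0242


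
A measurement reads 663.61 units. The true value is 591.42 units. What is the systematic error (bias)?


Systematic error = measured - true
= 663.61 - 591.42
= 72.1900

72.1900


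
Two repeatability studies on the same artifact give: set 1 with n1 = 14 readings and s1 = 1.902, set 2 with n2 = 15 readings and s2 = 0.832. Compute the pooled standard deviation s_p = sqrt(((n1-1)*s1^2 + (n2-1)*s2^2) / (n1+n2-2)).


s_p = sqrt(((n1-1)*s1^2 + (n2-1)*s2^2) / (n1+n2-2))
numerator = (14-1)*1.902^2 + (15-1)*0.832^2 = 47.028852 + 9.691136 = 56.719988
denominator = 14 + 15 - 2 = 27
s_p^2 = 56.719988 / 27 = 2.1007403
s_p = sqrt(2.1007403) = 1.4494

1.4494


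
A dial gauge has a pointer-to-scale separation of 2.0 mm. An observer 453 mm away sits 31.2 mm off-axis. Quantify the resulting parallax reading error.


error = h * offset / d
= 2.0 * 31.2 / 453
= 0.1377

0.1377


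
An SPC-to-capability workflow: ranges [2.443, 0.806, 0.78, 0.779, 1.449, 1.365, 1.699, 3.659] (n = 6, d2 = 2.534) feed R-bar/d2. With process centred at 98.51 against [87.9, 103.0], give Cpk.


R_bar = (2.443 + 0.806 + 0.78 + 0.779 + 1.449 + 1.365 + 1.699 + 3.659) / 8 = 1.6225
sigma = R_bar / d2 = 1.6225 / 2.534 = 0.64029203
Cp = (USL - LSL)/(6*sigma) = (103.0 - 87.9)/(6*0.64029203) = 3.9305
Cpu = (103.0 - 98.51)/(3*0.64029203) = 2.3375
Cpl = (98.51 - 87.9)/(3*0.64029203) = 5.5235
Cpk = min(Cpu, Cpl) = 2.3375

2.3375


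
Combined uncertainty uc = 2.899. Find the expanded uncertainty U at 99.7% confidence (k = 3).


U = k * uc
U = 3 * 2.899
U = 8.6970

8.6970


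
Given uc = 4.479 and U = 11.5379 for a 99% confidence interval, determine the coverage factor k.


k = U / uc
k = 11.5379 / 4.479
k = 2.576

2.576


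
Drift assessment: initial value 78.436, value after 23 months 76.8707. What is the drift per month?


rate = (v2 - v1) / months
= (76.8707 - 78.436) / 23
= -1.5653 / 23
= -0.0681

-0.0681


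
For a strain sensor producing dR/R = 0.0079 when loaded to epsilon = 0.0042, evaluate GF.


GF = (dR/R) / epsilon
= 0.0079 / 0.0042
= 1.8810

1.8810


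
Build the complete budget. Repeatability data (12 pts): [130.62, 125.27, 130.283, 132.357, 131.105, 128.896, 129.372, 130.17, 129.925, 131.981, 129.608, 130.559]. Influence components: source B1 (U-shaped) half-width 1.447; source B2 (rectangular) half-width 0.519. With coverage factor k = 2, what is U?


mean = (130.62 + 125.27 + 130.283 + 132.357 + 131.105 + 128.896 + 129.372 + 130.17 + 129.925 + 131.981 + 129.608 + 130.559) / 12 = 130.0121667
s = sqrt(sum((x - mean)^2)/(n-1)) = 1.8002605
u_A = s / sqrt(n) = 1.8002605 / sqrt(12) = 0.51969044
u_B1 = 1.447 / sqrt(2) = 1.0231835
u_B2 = 0.519 / sqrt(3) = 0.29964479
uc = sqrt(0.51969044^2 + 1.0231835^2 + 0.29964479^2) = 1.1860732
U = k * uc = 2 * 1.1860732
U = 2.3721

2.3721


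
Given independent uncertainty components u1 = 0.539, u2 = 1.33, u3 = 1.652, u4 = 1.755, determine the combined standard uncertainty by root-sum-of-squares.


uc = sqrt(0.539^2 + 1.33^2 + 1.652^2 + 1.755^2)
uc = sqrt(7.86855)
uc = 2.8051

2.8051


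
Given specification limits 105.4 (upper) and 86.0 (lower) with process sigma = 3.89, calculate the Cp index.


Cp = (USL - LSL) / (6 * sigma)
= (105.4 - 86.0) / (6 * 3.89)
= 19.4000 / 23.3400
= 0.8312

0.8312


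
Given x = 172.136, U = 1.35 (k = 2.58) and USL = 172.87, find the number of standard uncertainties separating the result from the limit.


u = U / k = 1.35 / 2.58 = 0.52325581
margin = |USL - x| = |172.87 - 172.136| = 0.734
z = margin / u = 0.734 / 0.52325581
z = 1.4028

1.4028


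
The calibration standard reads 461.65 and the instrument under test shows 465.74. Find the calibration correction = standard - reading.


Correction = standard - reading
= 461.65 - 465.74
= -4.0900

-4.0900


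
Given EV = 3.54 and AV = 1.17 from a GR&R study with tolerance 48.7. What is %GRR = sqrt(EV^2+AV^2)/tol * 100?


GRR = sqrt(EV^2 + AV^2) = sqrt(3.54^2 + 1.17^2) = 3.7283374
%GRR = GRR / tol * 100 = 3.7283374 / 48.7 * 100
%GRR = 7.6557

7.6557


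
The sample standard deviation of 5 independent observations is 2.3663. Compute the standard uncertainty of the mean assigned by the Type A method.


u_A = s / sqrt(n)
u_A = 2.3663 / sqrt(5)
u_A = 2.3663 / 2.236068
u_A = 1.0582

1.0582


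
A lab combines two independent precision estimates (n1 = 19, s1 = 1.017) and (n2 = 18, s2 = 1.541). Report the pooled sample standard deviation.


s_p = sqrt(((n1-1)*s1^2 + (n2-1)*s2^2) / (n1+n2-2))
numerator = (19-1)*1.017^2 + (18-1)*1.541^2 = 18.617202 + 40.369577 = 58.986779
denominator = 19 + 18 - 2 = 35
s_p^2 = 58.986779 / 35 = 1.6853365
s_p = sqrt(1.6853365) = 1.2982

1.2982


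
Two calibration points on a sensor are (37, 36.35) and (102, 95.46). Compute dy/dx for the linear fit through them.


slope = (y2 - y1) / (x2 - x1)
= (95.46 - 36.35) / (102 - 37)
= 59.1100 / 65
= 0.9094

0.9094


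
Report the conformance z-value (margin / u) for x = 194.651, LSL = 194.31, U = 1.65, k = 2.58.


u = U / k = 1.65 / 2.58 = 0.63953488
margin = |LSL - x| = |194.31 - 194.651| = 0.341
z = margin / u = 0.341 / 0.63953488
z = 0.5332

0.5332


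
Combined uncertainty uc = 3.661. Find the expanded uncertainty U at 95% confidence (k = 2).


U = k * uc
U = 2 * 3.661
U = 7.3220

7.3220


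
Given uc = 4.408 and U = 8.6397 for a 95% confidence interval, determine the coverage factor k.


k = U / uc
k = 8.6397 / 4.408
k = 1.96

1.96


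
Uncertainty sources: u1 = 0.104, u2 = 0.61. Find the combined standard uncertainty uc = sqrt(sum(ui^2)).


uc = sqrt(0.104^2 + 0.61^2)
uc = sqrt(0.382916)
uc = 0.6188

0.6188


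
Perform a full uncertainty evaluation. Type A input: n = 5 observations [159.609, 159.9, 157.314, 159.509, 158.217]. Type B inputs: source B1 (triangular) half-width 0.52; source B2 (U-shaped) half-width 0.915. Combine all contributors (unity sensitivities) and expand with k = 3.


mean = (159.609 + 159.9 + 157.314 + 159.509 + 158.217) / 5 = 158.9098
s = sqrt(sum((x - mean)^2)/(n-1)) = 1.1016995
u_A = s / sqrt(n) = 1.1016995 / sqrt(5) = 0.49269499
u_B1 = 0.52 / sqrt(6) = 0.21228911
u_B2 = 0.915 / sqrt(2) = 0.6470027
uc = sqrt(0.49269499^2 + 0.21228911^2 + 0.6470027^2) = 0.84049242
U = k * uc = 3 * 0.84049242
U = 2.5215

2.5215


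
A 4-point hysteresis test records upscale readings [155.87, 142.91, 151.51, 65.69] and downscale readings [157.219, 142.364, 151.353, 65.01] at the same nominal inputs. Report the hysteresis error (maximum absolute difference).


|155.87 - 157.219| = 1.3490
|142.91 - 142.364| = 0.5460
|151.51 - 151.353| = 0.1570
|65.69 - 65.01| = 0.6800
hysteresis = max(diffs) = 1.3490

1.3490


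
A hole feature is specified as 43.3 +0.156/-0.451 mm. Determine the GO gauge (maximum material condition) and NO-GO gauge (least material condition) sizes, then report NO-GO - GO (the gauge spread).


GO = nominal - lower_tol (smallest hole = maximum material condition)
GO = 43.3 - 0.451 = 42.849
NO-GO = nominal + upper_tol (largest hole = least material condition)
NO-GO = 43.3 + 0.156 = 43.456
spread = NO-GO - GO = 43.456 - 42.849 = 0.6070

0.6070


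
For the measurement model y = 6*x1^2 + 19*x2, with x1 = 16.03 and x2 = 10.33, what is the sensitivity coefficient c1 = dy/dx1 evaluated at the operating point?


y = 6*x1^2 + 19*x2
dy/dx1 = 2*6*x1
Evaluate at x1 = 16.03: c1 = 12 * 16.03
c1 = 192.3600

192.3600


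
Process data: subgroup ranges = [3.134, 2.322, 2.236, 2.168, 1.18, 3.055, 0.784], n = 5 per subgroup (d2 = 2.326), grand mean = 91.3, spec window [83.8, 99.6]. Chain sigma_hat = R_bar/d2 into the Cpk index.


R_bar = (3.134 + 2.322 + 2.236 + 2.168 + 1.18 + 3.055 + 0.784) / 7 = 2.1255714
sigma = R_bar / d2 = 2.1255714 / 2.326 = 0.91383121
Cp = (USL - LSL)/(6*sigma) = (99.6 - 83.8)/(6*0.91383121) = 2.8816
Cpu = (99.6 - 91.3)/(3*0.91383121) = 3.0275
Cpl = (91.3 - 83.8)/(3*0.91383121) = 2.7357
Cpk = min(Cpu, Cpl) = 2.7357

2.7357


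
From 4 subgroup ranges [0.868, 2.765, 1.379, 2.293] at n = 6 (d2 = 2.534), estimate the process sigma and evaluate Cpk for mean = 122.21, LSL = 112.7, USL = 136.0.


R_bar = (0.868 + 2.765 + 1.379 + 2.293) / 4 = 1.82625
sigma = R_bar / d2 = 1.82625 / 2.534 = 0.7206985
Cp = (USL - LSL)/(6*sigma) = (136.0 - 112.7)/(6*0.7206985) = 5.3883
Cpu = (136.0 - 122.21)/(3*0.7206985) = 6.3781
Cpl = (122.21 - 112.7)/(3*0.7206985) = 4.3985
Cpk = min(Cpu, Cpl) = 4.3985

4.3985


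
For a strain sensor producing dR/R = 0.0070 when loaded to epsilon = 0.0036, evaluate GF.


GF = (dR/R) / epsilon
= 0.0070 / 0.0036
= 1.9444

1.9444


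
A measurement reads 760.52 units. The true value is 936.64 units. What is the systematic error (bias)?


Systematic error = measured - true
= 760.52 - 936.64
= -176.1200

-176.1200


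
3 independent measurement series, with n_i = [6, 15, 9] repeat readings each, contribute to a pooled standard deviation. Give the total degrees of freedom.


nu = sum_i (n_i - 1)
nu = ((6 - 1) + (15 - 1) + (9 - 1))
nu = 5 + 14 + 8
nu = 27

27


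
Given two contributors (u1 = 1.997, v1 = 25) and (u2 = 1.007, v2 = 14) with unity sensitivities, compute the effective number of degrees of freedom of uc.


uc = sqrt(u1^2 + u2^2) = sqrt(1.997^2 + 1.007^2) = 2.2365281
v_eff = uc^4 / (u1^4/v1 + u2^4/v2)
= 2.2365281^4 / (1.997^4/25 + 1.007^4/14)
= 25.020584 / 0.7096183
v_eff = 35.2592

35.2592


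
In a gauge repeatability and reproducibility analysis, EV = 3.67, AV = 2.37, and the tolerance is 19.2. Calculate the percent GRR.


GRR = sqrt(EV^2 + AV^2) = sqrt(3.67^2 + 2.37^2) = 4.3687298
%GRR = GRR / tol * 100 = 4.3687298 / 19.2 * 100
%GRR = 22.7538

22.7538


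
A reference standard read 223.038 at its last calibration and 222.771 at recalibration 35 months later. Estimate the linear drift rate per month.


rate = (v2 - v1) / months
= (222.771 - 223.038) / 35
= -0.2670 / 35
= -0.0076

-0.0076


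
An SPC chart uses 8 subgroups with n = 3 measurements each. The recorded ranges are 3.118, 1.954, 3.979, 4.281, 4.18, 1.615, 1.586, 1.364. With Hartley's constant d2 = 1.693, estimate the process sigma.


R_bar = (3.118 + 1.954 + 3.979 + 4.281 + 4.18 + 1.615 + 1.586 + 1.364) / 8
R_bar = 22.077 / 8 = 2.759625
sigma_hat = R_bar / d2 = 2.759625 / 1.693 = 1.6300

1.6300


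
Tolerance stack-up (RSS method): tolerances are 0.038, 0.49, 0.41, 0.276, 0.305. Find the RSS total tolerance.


RSS = sqrt(0.038^2 + 0.49^2 + 0.41^2 + 0.276^2 + 0.305^2)
= sqrt(0.578845)
= 0.7608

0.7608
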